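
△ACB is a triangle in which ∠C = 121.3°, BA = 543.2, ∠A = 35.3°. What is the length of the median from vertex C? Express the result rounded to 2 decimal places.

The third angle is ∠B = 180° − ∠A − ∠C = 23.40°.
Law of sines: CB = BA·sin A/sin C ≈ 367.36.
Law of sines: AC = BA·sin B/sin C ≈ 252.48.
Median from C: ½√(2·AC² + 2·CB² − BA²) ≈ 159.94.

m_C ≈ 159.94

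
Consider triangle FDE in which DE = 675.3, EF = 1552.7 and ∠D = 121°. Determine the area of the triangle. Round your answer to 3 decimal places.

area ≈ 316328.390

Law of sines: sin F = DE·sin D/EF ≈ 0.37280.
Since EF ≥ DE, only the acute value applies: ∠F ≈ 21.89°.
Then ∠E = 180° − ∠D − ∠F ≈ 37.11°.
Law of sines gives FD = EF·sin E/sin D ≈ 1093.
Area = ½·EF·DE·sin E ≈ 3.1633e+05.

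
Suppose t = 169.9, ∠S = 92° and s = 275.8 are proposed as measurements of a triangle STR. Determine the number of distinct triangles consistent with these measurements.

1

t·sin S = 169.9·sin(92°) ≈ 169.8.
Since ∠S is not acute, a triangle exists only if s > t; here s > t, so there is exactly one triangle.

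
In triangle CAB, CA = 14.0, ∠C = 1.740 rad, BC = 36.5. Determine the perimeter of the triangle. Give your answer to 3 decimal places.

By the law of cosines, AB² = BC² + CA² − 2·BC·CA·cos C = 1700.4, so AB ≈ 41.235.
Semiperimeter s = (41.235+36.5+14)/2 = 45.868.
Perimeter = 41.235 + 36.5 + 14 = 91.735.

perimeter ≈ 91.735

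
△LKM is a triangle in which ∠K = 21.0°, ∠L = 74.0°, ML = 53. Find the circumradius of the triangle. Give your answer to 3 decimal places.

R ≈ 73.946

The third angle is ∠M = 180° − ∠L − ∠K = 85.00°.
Law of sines: KM = ML·sin L/sin K ≈ 142.16.
Law of sines: LK = ML·sin M/sin K ≈ 147.33.
Circumradius = ML/(2 sin K) ≈ 73.946.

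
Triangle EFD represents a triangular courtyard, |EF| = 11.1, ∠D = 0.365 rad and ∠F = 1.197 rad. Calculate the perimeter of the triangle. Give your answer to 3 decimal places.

The third angle is ∠E = π − ∠F − ∠D = 1.580 rad.
Law of sines: |FD| = |EF|·sin E/sin D ≈ 31.096.
Law of sines: |DE| = |EF|·sin F/sin D ≈ 28.95.
Semiperimeter s = (31.096+28.95+11.1)/2 = 35.573.
Perimeter = 31.096 + 28.95 + 11.1 = 71.145.

perimeter ≈ 71.145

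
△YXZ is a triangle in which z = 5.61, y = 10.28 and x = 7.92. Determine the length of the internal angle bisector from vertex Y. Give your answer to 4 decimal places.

t_Y ≈ 4.3338

By the law of cosines, cos Y = (x² + z² − y²) / (2·x·z) ≈ -0.12919, so ∠Y ≈ 97.42°.
The bisector from Y has length 2·x·z·cos(∠Y/2)/(x+z) ≈ 4.3338.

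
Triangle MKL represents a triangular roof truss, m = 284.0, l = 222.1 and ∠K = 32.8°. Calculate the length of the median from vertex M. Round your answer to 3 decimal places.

128.345

By the law of cosines, k² = l² + m² − 2·l·m·cos K = 23945, so k ≈ 154.74.
Median from M: ½√(2·k² + 2·l² − m²) ≈ 128.35.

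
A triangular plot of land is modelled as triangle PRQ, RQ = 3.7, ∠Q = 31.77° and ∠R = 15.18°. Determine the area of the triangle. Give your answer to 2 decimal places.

1.29

The third angle is ∠P = 180° − ∠R − ∠Q = 133.05°.
Law of sines: QP = RQ·sin R/sin P ≈ 1.3258.
Law of sines: PR = RQ·sin Q/sin P ≈ 2.6658.
Area = ½·RQ·QP·sin Q ≈ 1.2914.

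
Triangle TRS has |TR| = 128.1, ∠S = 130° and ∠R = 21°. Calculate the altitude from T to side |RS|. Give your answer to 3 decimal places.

The third angle is ∠T = 180° − ∠R − ∠S = 29.00°.
Law of sines: |RS| = |TR|·sin T/sin S ≈ 81.071.
Law of sines: |ST| = |TR|·sin R/sin S ≈ 59.927.
Area = ½·|TR|·|RS|·sin R ≈ 1860.9.
The altitude from T has length 2·area/|RS| ≈ 45.907.

h_T ≈ 45.907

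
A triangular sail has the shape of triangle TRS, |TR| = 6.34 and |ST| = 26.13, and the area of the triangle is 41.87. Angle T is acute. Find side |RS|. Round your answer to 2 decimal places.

From area = ½·|ST|·|TR|·sin T, we get sin T = 2·area/(|ST|·|TR|) ≈ 0.50548.
Taking the acute solution, ∠T ≈ 30.36°.
Law of cosines then gives |RS| ≈ 20.907.

20.91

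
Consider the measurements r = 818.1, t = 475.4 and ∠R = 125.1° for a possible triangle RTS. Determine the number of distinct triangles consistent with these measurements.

t·sin R = 475.4·sin(125.1°) ≈ 388.9.
Since ∠R is not acute, a triangle exists only if r > t; here r > t, so there is exactly one triangle.

1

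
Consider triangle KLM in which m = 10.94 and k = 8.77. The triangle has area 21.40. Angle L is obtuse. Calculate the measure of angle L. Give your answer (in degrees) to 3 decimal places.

From area = ½·m·k·sin L, we get sin L = 2·area/(m·k) ≈ 0.44609.
Taking the obtuse solution, ∠L ≈ 153.51°.

153.507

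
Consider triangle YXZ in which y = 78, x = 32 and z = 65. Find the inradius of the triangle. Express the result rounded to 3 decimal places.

r ≈ 11.644

Semiperimeter s = (78 + 32 + 65)/2 = 87.5.
Heron's formula: area = √(87.5·9.5·55.5·22.5) ≈ 1018.8.
Inradius = area/s = 1018.8/87.5 ≈ 11.644.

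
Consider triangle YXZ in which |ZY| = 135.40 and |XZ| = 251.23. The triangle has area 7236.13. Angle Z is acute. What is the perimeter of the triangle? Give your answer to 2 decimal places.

perimeter ≈ 527.63

From area = ½·|XZ|·|ZY|·sin Z, we get sin Z = 2·area/(|XZ|·|ZY|) ≈ 0.42545.
Taking the acute solution, ∠Z ≈ 25.18°.
Law of cosines then gives |YX| ≈ 141.
Perimeter = 251.23 + 135.4 + 141 = 527.63.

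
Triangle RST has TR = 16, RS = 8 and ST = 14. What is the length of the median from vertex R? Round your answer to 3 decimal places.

Median from R: ½√(2·TR² + 2·RS² − ST²) ≈ 10.536.

10.536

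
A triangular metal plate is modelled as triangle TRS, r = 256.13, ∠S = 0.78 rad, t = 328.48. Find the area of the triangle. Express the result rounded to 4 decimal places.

area ≈ 29584.7085

Area = ½·t·r·sin S ≈ 29585.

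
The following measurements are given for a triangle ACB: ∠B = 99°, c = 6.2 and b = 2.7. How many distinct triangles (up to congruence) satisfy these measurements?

c·sin B = 6.2·sin(99°) ≈ 6.124.
Since ∠B is not acute, a triangle exists only if b > c; here b ≤ c, so there is no triangle.

0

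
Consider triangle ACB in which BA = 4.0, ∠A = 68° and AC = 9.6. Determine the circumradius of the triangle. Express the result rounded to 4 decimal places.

R ≈ 4.8049

By the law of cosines, CB² = BA² + AC² − 2·BA·AC·cos A = 79.39, so CB ≈ 8.9101.
Area = ½·BA·AC·sin A ≈ 17.802.
Circumradius = CB/(2 sin A) ≈ 4.8049.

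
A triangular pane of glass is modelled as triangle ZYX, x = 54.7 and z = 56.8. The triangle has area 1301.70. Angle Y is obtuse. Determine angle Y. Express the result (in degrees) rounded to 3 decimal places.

From area = ½·x·z·sin Y, we get sin Y = 2·area/(x·z) ≈ 0.83793.
Taking the obtuse solution, ∠Y ≈ 123.08°.

123.078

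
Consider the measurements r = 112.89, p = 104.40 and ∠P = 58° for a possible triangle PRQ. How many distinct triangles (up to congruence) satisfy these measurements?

2

r·sin P = 112.89·sin(58°) ≈ 95.74.
Since r sin P < p < r (95.74 < 104.40 < 112.89), two triangles exist.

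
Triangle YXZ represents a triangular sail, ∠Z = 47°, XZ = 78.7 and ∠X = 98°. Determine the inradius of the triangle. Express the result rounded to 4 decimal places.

r ≈ 24.8333

The third angle is ∠Y = 180° − ∠X − ∠Z = 35.00°.
Law of sines: ZY = XZ·sin X/sin Y ≈ 135.87.
Law of sines: YX = XZ·sin Z/sin Y ≈ 100.35.
Area = ½·XZ·ZY·sin Z ≈ 3910.3.
Semiperimeter s = (78.7+135.87+100.35)/2 = 157.46.
Inradius = area/s = 3910.3/157.46 ≈ 24.833.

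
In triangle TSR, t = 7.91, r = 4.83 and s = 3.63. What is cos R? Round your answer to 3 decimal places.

cos R ≈ 0.913

By the law of cosines, cos R = (t² + s² − r²) / (2·t·s) ≈ 0.91275, so ∠R ≈ 0.4208 rad.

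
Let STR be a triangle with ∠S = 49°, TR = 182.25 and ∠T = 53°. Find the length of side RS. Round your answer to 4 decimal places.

192.8574

The third angle is ∠R = 180° − ∠S − ∠T = 78.00°.
Law of sines: RS = TR·sin T/sin S ≈ 192.86.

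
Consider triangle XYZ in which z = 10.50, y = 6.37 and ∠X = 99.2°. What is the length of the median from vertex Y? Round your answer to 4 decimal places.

By the law of cosines, x² = y² + z² − 2·y·z·cos X = 172.21, so x ≈ 13.123.
Median from Y: ½√(2·z² + 2·x² − y²) ≈ 11.449.

11.4494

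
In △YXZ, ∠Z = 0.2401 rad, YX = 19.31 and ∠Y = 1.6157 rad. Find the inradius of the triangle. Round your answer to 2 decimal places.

r ≈ 8.43

The third angle is ∠X = π − ∠Z − ∠Y = 1.2858 rad.
Law of sines: XZ = YX·sin Y/sin Z ≈ 81.121.
Law of sines: ZY = YX·sin X/sin Z ≈ 77.927.
Area = ½·YX·XZ·sin X ≈ 751.63.
Semiperimeter s = (81.121+77.927+19.31)/2 = 89.179.
Inradius = area/s = 751.63/89.179 ≈ 8.4283.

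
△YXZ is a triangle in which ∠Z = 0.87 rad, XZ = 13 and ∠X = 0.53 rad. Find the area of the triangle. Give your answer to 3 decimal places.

area ≈ 33.132

The third angle is ∠Y = π − ∠X − ∠Z = 1.742 rad.
Law of sines: ZY = XZ·sin X/sin Y ≈ 6.669.
Law of sines: YX = XZ·sin Z/sin Y ≈ 10.083.
Area = ½·XZ·ZY·sin Z ≈ 33.132.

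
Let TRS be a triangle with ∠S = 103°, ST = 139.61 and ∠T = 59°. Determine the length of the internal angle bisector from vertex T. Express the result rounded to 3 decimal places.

The third angle is ∠R = 180° − ∠S − ∠T = 18.00°.
Law of sines: RS = ST·sin T/sin R ≈ 387.26.
Law of sines: TR = ST·sin S/sin R ≈ 440.21.
The bisector from T has length 2·ST·TR·cos(∠T/2)/(ST+TR) ≈ 184.51.

t_T ≈ 184.506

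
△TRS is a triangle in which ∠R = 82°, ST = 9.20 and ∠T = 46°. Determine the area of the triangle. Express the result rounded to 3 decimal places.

area ≈ 24.225

The third angle is ∠S = 180° − ∠T − ∠R = 52.00°.
Law of sines: RS = ST·sin T/sin R ≈ 6.683.
Law of sines: TR = ST·sin S/sin R ≈ 7.3209.
Area = ½·ST·RS·sin S ≈ 24.225.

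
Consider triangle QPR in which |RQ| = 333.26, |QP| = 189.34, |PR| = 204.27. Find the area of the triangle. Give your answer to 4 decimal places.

17432.2702

Semiperimeter s = (204.27 + 333.26 + 189.34)/2 = 363.44.
Heron's formula: area = √(363.44·159.16·30.175·174.09) ≈ 17432.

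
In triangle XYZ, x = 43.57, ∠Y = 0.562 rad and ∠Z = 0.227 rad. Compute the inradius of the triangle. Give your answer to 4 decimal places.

3.5604

The third angle is ∠X = π − ∠Y − ∠Z = 2.353 rad.
Law of sines: y = x·sin Y/sin X ≈ 32.717.
Law of sines: z = x·sin Z/sin X ≈ 13.818.
Area = ½·x·y·sin Z ≈ 160.41.
Semiperimeter s = (43.57+32.717+13.818)/2 = 45.052.
Inradius = area/s = 160.41/45.052 ≈ 3.5604.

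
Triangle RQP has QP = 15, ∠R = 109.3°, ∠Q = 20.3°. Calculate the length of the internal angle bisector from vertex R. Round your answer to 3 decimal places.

The third angle is ∠P = 180° − ∠R − ∠Q = 50.40°.
Law of sines: PR = QP·sin Q/sin R ≈ 5.5139.
Law of sines: RQ = QP·sin P/sin R ≈ 12.246.
The bisector from R has length 2·PR·RQ·cos(∠R/2)/(PR+RQ) ≈ 4.3994.

t_R ≈ 4.399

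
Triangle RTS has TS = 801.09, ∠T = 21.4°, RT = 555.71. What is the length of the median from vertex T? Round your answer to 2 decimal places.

m_T ≈ 666.99

By the law of cosines, SR² = RT² + TS² − 2·RT·TS·cos T = 1.216e+05, so SR ≈ 348.71.
Median from T: ½√(2·RT² + 2·TS² − SR²) ≈ 666.99.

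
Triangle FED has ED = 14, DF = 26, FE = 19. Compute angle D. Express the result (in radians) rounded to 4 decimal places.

∠D ≈ 0.7927 rad

By the law of cosines, cos D = (ED² + DF² − FE²) / (2·ED·DF) ≈ 0.70192, so ∠D ≈ 0.7927 rad.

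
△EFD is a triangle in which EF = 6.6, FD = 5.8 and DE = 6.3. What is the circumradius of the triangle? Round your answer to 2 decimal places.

By the law of cosines, cos E = (DE² + EF² − FD²) / (2·DE·EF) ≈ 0.59656, so ∠E ≈ 53.38°.
Circumradius = FD/(2 sin E) ≈ 3.6134.

R ≈ 3.61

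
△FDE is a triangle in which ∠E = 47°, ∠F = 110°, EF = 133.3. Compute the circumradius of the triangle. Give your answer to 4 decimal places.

R ≈ 170.5777

The third angle is ∠D = 180° − ∠E − ∠F = 23.00°.
Law of sines: DE = EF·sin F/sin D ≈ 320.58.
Law of sines: FD = EF·sin E/sin D ≈ 249.51.
Circumradius = EF/(2 sin D) ≈ 170.58.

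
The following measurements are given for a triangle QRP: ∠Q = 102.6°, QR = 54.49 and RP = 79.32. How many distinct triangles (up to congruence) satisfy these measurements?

1

QR·sin Q = 54.49·sin(102.6°) ≈ 53.18.
Since ∠Q is not acute, a triangle exists only if RP > QR; here RP > QR, so there is exactly one triangle.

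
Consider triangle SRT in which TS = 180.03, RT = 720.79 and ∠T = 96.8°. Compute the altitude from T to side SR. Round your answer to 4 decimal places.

168.8004

By the law of cosines, SR² = RT² + TS² − 2·RT·TS·cos T = 5.8268e+05, so SR ≈ 763.33.
Area = ½·RT·TS·sin T ≈ 64426.
The altitude from T has length 2·area/SR ≈ 168.8.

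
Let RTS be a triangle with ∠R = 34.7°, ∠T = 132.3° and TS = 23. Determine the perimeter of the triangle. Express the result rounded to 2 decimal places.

The third angle is ∠S = 180° − ∠R − ∠T = 13.00°.
Law of sines: SR = TS·sin T/sin R ≈ 29.883.
Law of sines: RT = TS·sin S/sin R ≈ 9.0885.
Semiperimeter s = (23+29.883+9.0885)/2 = 30.985.
Perimeter = 23 + 29.883 + 9.0885 = 61.971.

perimeter ≈ 61.97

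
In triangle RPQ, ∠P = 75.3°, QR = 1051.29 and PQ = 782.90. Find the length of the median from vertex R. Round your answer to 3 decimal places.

m_R ≈ 910.961

Law of sines: sin R = PQ·sin P/QR ≈ 0.72033.
Since QR ≥ PQ, only the acute value applies: ∠R ≈ 46.08°.
Then ∠Q = 180° − ∠P − ∠R ≈ 58.62°.
Law of sines gives RP = QR·sin Q/sin P ≈ 927.88.
Median from R: ½√(2·QR² + 2·RP² − PQ²) ≈ 910.96.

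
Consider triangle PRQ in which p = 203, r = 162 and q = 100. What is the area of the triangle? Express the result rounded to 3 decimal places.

8004.330

Semiperimeter s = (203 + 162 + 100)/2 = 232.5.
Heron's formula: area = √(232.5·29.5·70.5·132.5) ≈ 8004.3.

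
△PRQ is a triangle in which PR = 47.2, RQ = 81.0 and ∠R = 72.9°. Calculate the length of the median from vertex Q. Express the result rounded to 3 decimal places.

m_Q ≈ 77.420

By the law of cosines, QP² = PR² + RQ² − 2·PR·RQ·cos R = 6540.5, so QP ≈ 80.873.
Median from Q: ½√(2·RQ² + 2·QP² − PR²) ≈ 77.42.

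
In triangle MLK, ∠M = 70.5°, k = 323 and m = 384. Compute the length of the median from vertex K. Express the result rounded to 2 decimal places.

325.67

Law of sines: sin K = k·sin M/m ≈ 0.79290.
Since m ≥ k, only the acute value applies: ∠K ≈ 52.46°.
Then ∠L = 180° − ∠M − ∠K ≈ 57.04°.
Law of sines gives l = m·sin L/sin M ≈ 341.81.
Median from K: ½√(2·m² + 2·l² − k²) ≈ 325.67.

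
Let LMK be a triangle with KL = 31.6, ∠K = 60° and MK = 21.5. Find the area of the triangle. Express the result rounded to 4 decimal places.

294.1888

Area = ½·MK·KL·sin K ≈ 294.19.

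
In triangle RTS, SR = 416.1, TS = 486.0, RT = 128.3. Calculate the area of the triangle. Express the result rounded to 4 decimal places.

area ≈ 24016.8223

Semiperimeter s = (486 + 416.1 + 128.3)/2 = 515.2.
Heron's formula: area = √(515.2·29.2·99.1·386.9) ≈ 24017.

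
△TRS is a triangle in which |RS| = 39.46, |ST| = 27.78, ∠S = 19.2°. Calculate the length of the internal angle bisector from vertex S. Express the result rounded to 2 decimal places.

t_S ≈ 32.15

By the law of cosines, |TR|² = |RS|² + |ST|² − 2·|RS|·|ST|·cos S = 258.37, so |TR| ≈ 16.074.
The bisector from S has length 2·|RS|·|ST|·cos(∠S/2)/(|RS|+|ST|) ≈ 32.149.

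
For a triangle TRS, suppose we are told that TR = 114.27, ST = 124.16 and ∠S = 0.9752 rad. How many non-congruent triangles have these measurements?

2

ST·sin S = 124.16·sin(0.9752 rad) ≈ 102.8.
Since ST sin S < TR < ST (102.8 < 114.27 < 124.16), two triangles exist.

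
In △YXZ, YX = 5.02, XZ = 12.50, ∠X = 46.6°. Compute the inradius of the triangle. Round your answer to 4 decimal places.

By the law of cosines, ZY² = YX² + XZ² − 2·YX·XZ·cos X = 95.221, so ZY ≈ 9.7581.
Area = ½·YX·XZ·sin X ≈ 22.796.
Semiperimeter s = (12.5+9.7581+5.02)/2 = 13.639.
Inradius = area/s = 22.796/13.639 ≈ 1.6714.

r ≈ 1.6714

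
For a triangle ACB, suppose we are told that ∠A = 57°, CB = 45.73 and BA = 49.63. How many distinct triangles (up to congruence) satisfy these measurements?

2

BA·sin A = 49.63·sin(57°) ≈ 41.62.
Since BA sin A < CB < BA (41.62 < 45.73 < 49.63), two triangles exist.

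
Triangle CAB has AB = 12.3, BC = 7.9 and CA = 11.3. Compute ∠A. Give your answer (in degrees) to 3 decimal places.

By the law of cosines, cos A = (CA² + AB² − BC²) / (2·CA·AB) ≈ 0.77908, so ∠A ≈ 38.82°.

38.823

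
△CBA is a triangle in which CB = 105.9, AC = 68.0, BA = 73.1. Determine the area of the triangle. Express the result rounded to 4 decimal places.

Semiperimeter s = (73.1 + 68 + 105.9)/2 = 123.5.
Heron's formula: area = √(123.5·50.4·55.5·17.6) ≈ 2465.8.

area ≈ 2465.7644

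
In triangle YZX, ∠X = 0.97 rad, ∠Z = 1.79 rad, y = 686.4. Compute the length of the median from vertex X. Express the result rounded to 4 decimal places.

The third angle is ∠Y = π − ∠Z − ∠X = 0.382 rad.
Law of sines: z = y·sin Z/sin Y ≈ 1799.1.
Law of sines: x = y·sin X/sin Y ≈ 1520.4.
Median from X: ½√(2·y² + 2·z² − x²) ≈ 1129.6.

1129.6007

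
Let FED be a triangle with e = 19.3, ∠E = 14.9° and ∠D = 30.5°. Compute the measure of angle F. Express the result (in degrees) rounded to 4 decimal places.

The third angle is ∠F = 180° − ∠E − ∠D = 134.60°.

∠F ≈ 134.6000°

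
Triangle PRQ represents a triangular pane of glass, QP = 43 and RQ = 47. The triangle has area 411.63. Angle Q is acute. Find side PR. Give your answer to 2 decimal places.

19.15

From area = ½·RQ·QP·sin Q, we get sin Q = 2·area/(RQ·QP) ≈ 0.40735.
Taking the acute solution, ∠Q ≈ 24.04°.
Law of cosines then gives PR ≈ 19.146.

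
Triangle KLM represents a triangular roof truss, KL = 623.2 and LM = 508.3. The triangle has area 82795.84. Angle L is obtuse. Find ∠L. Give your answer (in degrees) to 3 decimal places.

From area = ½·KL·LM·sin L, we get sin L = 2·area/(KL·LM) ≈ 0.52275.
Taking the obtuse solution, ∠L ≈ 148.48°.

∠L ≈ 148.483°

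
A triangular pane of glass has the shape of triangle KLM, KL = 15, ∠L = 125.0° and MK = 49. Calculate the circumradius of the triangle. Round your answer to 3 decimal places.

R ≈ 29.909

Law of sines: sin M = KL·sin L/MK ≈ 0.25076.
Since MK ≥ KL, only the acute value applies: ∠M ≈ 14.52°.
Then ∠K = 180° − ∠L − ∠M ≈ 40.48°.
Law of sines gives LM = MK·sin K/sin L ≈ 38.831.
Circumradius = MK/(2 sin L) ≈ 29.909.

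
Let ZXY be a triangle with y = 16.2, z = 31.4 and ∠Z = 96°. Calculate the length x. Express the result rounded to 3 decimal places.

Law of sines: sin Y = y·sin Z/z ≈ 0.51310.
Since z ≥ y, only the acute value applies: ∠Y ≈ 30.87°.
Then ∠X = 180° − ∠Z − ∠Y ≈ 53.13°.
Law of sines gives x = z·sin X/sin Z ≈ 25.258.

25.258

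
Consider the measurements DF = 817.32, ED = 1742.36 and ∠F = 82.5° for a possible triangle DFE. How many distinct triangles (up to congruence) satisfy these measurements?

DF·sin F = 817.32·sin(82.5°) ≈ 810.3.
Since ED ≥ DF, exactly one triangle exists.

1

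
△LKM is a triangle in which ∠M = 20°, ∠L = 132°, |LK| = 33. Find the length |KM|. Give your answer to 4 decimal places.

The third angle is ∠K = 180° − ∠M − ∠L = 28.00°.
Law of sines: |KM| = |LK|·sin L/sin M ≈ 71.703.

71.7027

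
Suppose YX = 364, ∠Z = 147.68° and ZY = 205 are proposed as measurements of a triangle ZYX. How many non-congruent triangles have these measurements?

1

ZY·sin Z = 205·sin(147.68°) ≈ 109.6.
Since ∠Z is not acute, a triangle exists only if YX > ZY; here YX > ZY, so there is exactly one triangle.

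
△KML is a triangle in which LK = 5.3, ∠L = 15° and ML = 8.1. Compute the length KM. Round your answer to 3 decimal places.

By the law of cosines, KM² = ML² + LK² − 2·ML·LK·cos L = 10.766, so KM ≈ 3.2811.

3.281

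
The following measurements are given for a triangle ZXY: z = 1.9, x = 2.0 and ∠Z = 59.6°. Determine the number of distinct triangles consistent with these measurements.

2

x·sin Z = 2.0·sin(59.6°) ≈ 1.725.
Since x sin Z < z < x (1.725 < 1.9 < 2.0), two triangles exist.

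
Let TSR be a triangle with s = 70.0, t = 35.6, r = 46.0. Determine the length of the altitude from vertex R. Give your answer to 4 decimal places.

Semiperimeter p = (35.6 + 70 + 46)/2 = 75.8.
Heron's formula: area = √(75.8·40.2·5.8·29.8) ≈ 725.72.
The altitude from R has length 2·area/r ≈ 31.553.

31.5531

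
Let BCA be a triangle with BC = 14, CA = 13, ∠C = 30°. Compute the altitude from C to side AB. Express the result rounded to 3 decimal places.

12.899

By the law of cosines, AB² = BC² + CA² − 2·BC·CA·cos C = 49.767, so AB ≈ 7.0546.
Area = ½·BC·CA·sin C ≈ 45.5.
The altitude from C has length 2·area/AB ≈ 12.899.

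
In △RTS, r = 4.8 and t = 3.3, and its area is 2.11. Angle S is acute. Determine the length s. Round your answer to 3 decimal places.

From area = ½·r·t·sin S, we get sin S = 2·area/(r·t) ≈ 0.26641.
Taking the acute solution, ∠S ≈ 15.45°.
Law of cosines then gives s ≈ 1.8425.

1.843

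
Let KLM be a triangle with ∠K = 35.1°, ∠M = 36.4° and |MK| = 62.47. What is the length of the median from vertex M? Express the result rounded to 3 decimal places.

47.818

The third angle is ∠L = 180° − ∠M − ∠K = 108.50°.
Law of sines: |LM| = |MK|·sin K/sin L ≈ 37.878.
Law of sines: |KL| = |MK|·sin M/sin L ≈ 39.091.
Median from M: ½√(2·|LM|² + 2·|MK|² − |KL|²) ≈ 47.818.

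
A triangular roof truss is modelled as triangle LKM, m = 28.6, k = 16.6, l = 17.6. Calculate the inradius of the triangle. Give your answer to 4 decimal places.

Semiperimeter s = (17.6 + 16.6 + 28.6)/2 = 31.4.
Heron's formula: area = √(31.4·13.8·14.8·2.8) ≈ 134.
Inradius = area/s = 134/31.4 ≈ 4.2676.

r ≈ 4.2676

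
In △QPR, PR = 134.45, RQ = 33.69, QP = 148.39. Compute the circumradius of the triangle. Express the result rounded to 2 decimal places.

By the law of cosines, cos Q = (RQ² + QP² − PR²) / (2·RQ·QP) ≈ 0.50786, so ∠Q ≈ 1.038 rad.
Circumradius = PR/(2 sin Q) ≈ 78.038.

78.04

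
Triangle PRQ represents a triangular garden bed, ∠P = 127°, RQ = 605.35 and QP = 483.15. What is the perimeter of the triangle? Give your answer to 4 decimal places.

Law of sines: sin R = QP·sin P/RQ ≈ 0.63742.
Since RQ ≥ QP, only the acute value applies: ∠R ≈ 39.60°.
Then ∠Q = 180° − ∠P − ∠R ≈ 13.40°.
Law of sines gives PR = RQ·sin Q/sin P ≈ 175.67.
Semiperimeter s = (605.35+483.15+175.67)/2 = 632.08.
Perimeter = 605.35 + 483.15 + 175.67 = 1264.2.

perimeter ≈ 1264.1665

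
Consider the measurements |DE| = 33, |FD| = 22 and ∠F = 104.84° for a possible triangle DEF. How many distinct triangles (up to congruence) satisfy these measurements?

1

|FD|·sin F = 22·sin(104.84°) ≈ 21.27.
Since ∠F is not acute, a triangle exists only if |DE| > |FD|; here |DE| > |FD|, so there is exactly one triangle.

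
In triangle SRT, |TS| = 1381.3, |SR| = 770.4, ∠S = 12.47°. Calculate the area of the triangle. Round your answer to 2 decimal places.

Area = ½·|TS|·|SR|·sin S ≈ 1.1489e+05.

area ≈ 114890.48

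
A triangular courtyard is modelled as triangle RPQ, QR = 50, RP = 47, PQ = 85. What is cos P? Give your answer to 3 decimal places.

By the law of cosines, cos P = (RP² + PQ² − QR²) / (2·RP·PQ) ≈ 0.86783, so ∠P ≈ 29.79°.

cos P ≈ 0.868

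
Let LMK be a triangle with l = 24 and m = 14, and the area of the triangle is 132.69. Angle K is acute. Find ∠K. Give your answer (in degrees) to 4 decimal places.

52.1688

From area = ½·l·m·sin K, we get sin K = 2·area/(l·m) ≈ 0.78982.
Taking the acute solution, ∠K ≈ 52.17°.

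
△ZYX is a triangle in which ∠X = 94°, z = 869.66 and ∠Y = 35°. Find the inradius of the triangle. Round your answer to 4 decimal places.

r ≈ 211.8998

The third angle is ∠Z = 180° − ∠Y − ∠X = 51.00°.
Law of sines: y = z·sin Y/sin Z ≈ 641.86.
Law of sines: x = z·sin X/sin Z ≈ 1116.3.
Area = ½·z·y·sin X ≈ 2.7842e+05.
Semiperimeter s = (869.66+641.86+1116.3)/2 = 1313.9.
Inradius = area/s = 2.7842e+05/1313.9 ≈ 211.9.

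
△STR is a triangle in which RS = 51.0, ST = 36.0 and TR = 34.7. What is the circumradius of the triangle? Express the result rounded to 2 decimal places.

By the law of cosines, cos S = (RS² + ST² − TR²) / (2·RS·ST) ≈ 0.73336, so ∠S ≈ 42.83°.
Circumradius = TR/(2 sin S) ≈ 25.521.

25.52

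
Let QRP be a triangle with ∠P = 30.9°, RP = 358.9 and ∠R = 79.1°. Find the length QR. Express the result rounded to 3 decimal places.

The third angle is ∠Q = 180° − ∠R − ∠P = 70.00°.
Law of sines: QR = RP·sin P/sin Q ≈ 196.14.

196.139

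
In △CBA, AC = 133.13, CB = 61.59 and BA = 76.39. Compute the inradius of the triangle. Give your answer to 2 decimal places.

8.85

Semiperimeter s = (76.39 + 133.13 + 61.59)/2 = 135.56.
Heron's formula: area = √(135.56·59.165·2.425·73.965) ≈ 1199.4.
Inradius = area/s = 1199.4/135.56 ≈ 8.848.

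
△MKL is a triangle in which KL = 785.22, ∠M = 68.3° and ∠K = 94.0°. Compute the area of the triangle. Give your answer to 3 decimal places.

area ≈ 100632.121

The third angle is ∠L = 180° − ∠M − ∠K = 17.70°.
Law of sines: LM = KL·sin K/sin M ≈ 843.05.
Law of sines: MK = KL·sin L/sin M ≈ 256.94.
Area = ½·KL·LM·sin L ≈ 1.0063e+05.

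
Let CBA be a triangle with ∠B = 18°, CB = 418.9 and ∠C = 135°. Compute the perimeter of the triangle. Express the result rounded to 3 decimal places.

1356.484

The third angle is ∠A = 180° − ∠C − ∠B = 27.00°.
Law of sines: BA = CB·sin C/sin A ≈ 652.45.
Law of sines: AC = CB·sin B/sin A ≈ 285.13.
Semiperimeter s = (652.45+285.13+418.9)/2 = 678.24.
Perimeter = 652.45 + 285.13 + 418.9 = 1356.5.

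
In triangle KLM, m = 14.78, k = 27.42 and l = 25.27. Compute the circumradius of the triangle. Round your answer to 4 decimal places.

R ≈ 13.8479

By the law of cosines, cos K = (l² + m² − k²) / (2·l·m) ≈ 0.14079, so ∠K ≈ 81.91°.
Circumradius = k/(2 sin K) ≈ 13.848.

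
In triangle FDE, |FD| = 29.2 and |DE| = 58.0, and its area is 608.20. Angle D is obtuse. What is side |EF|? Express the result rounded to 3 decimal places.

From area = ½·|FD|·|DE|·sin D, we get sin D = 2·area/(|FD|·|DE|) ≈ 0.71823.
Taking the obtuse solution, ∠D ≈ 134.09°.
Law of cosines then gives |EF| ≈ 81.077.

81.077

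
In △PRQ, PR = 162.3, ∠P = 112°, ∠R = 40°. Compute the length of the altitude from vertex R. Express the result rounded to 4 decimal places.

The third angle is ∠Q = 180° − ∠P − ∠R = 28.00°.
Law of sines: RQ = PR·sin P/sin Q ≈ 320.53.
Law of sines: QP = PR·sin R/sin Q ≈ 222.22.
Area = ½·PR·RQ·sin R ≈ 16720.
The altitude from R has length 2·area/QP ≈ 150.48.

h_R ≈ 150.4819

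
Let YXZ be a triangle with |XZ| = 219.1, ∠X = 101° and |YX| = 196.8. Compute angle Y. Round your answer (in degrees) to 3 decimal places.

By the law of cosines, |ZY|² = |YX|² + |XZ|² − 2·|YX|·|XZ|·cos X = 1.0319e+05, so |ZY| ≈ 321.23.
Law of cosines again: cos Y = (|ZY|² + |YX|² − |XZ|²)/(2·|ZY|·|YX|) ≈ 0.74278, so ∠Y ≈ 42.03°.

42.031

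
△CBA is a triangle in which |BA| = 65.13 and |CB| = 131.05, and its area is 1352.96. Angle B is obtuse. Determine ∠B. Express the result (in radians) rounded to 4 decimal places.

From area = ½·|CB|·|BA|·sin B, we get sin B = 2·area/(|CB|·|BA|) ≈ 0.31703.
Taking the obtuse solution, ∠B ≈ 2.819 rad.

∠B ≈ 2.8190 rad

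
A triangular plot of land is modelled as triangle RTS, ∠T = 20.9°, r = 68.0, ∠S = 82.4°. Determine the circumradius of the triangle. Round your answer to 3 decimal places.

The third angle is ∠R = 180° − ∠T − ∠S = 76.70°.
Law of sines: t = r·sin T/sin R ≈ 24.927.
Law of sines: s = r·sin S/sin R ≈ 69.26.
Circumradius = r/(2 sin R) ≈ 34.937.

34.937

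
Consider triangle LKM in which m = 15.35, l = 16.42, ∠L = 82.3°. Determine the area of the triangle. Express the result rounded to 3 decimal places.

Law of sines: sin M = m·sin L/l ≈ 0.92641.
Since l ≥ m, only the acute value applies: ∠M ≈ 67.88°.
Then ∠K = 180° − ∠L − ∠M ≈ 29.82°.
Law of sines gives k = l·sin K/sin L ≈ 8.2392.
Area = ½·l·m·sin K ≈ 62.666.

area ≈ 62.666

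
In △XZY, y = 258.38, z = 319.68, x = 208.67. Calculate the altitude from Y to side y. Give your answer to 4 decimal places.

h_Y ≈ 208.0793

Semiperimeter s = (208.67 + 319.68 + 258.38)/2 = 393.37.
Heron's formula: area = √(393.37·184.7·73.685·134.99) ≈ 26882.
The altitude from Y has length 2·area/y ≈ 208.08.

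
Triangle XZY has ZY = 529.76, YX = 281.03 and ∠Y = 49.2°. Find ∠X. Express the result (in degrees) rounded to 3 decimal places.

By the law of cosines, XZ² = ZY² + YX² − 2·ZY·YX·cos Y = 1.6506e+05, so XZ ≈ 406.28.
Law of cosines again: cos X = (YX² + XZ² − ZY²)/(2·YX·XZ) ≈ -0.16030, so ∠X ≈ 99.22°.

∠X ≈ 99.224°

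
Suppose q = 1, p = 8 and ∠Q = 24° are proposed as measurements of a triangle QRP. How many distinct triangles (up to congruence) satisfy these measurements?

0

p·sin Q = 8·sin(24°) ≈ 3.254.
Since q = 1 < 3.254 = p sin Q, no triangle exists.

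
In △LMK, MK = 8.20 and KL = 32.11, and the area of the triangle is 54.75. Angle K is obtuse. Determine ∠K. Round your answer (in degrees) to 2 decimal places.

From area = ½·MK·KL·sin K, we get sin K = 2·area/(MK·KL) ≈ 0.41587.
Taking the obtuse solution, ∠K ≈ 155.43°.

155.43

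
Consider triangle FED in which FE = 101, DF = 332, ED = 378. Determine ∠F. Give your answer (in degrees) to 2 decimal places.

109.57

By the law of cosines, cos F = (DF² + FE² − ED²) / (2·DF·FE) ≈ -0.33489, so ∠F ≈ 109.57°.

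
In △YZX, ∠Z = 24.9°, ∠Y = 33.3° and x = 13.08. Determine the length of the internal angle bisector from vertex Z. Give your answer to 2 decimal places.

The third angle is ∠X = 180° − ∠Y − ∠Z = 121.80°.
Law of sines: y = x·sin Y/sin X ≈ 8.4496.
Law of sines: z = x·sin Z/sin X ≈ 6.4798.
The bisector from Z has length 2·x·y·cos(∠Z/2)/(x+y) ≈ 10.025.

10.03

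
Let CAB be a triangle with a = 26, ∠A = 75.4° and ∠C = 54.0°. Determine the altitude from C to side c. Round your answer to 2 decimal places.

The third angle is ∠B = 180° − ∠C − ∠A = 50.60°.
Law of sines: c = a·sin C/sin A ≈ 21.736.
Law of sines: b = a·sin B/sin A ≈ 20.761.
Area = ½·a·c·sin B ≈ 218.35.
The altitude from C has length 2·area/c ≈ 20.091.

20.09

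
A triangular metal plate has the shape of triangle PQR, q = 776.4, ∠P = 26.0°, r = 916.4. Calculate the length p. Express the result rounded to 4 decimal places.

404.4931

By the law of cosines, p² = q² + r² − 2·q·r·cos P = 1.6361e+05, so p ≈ 404.49.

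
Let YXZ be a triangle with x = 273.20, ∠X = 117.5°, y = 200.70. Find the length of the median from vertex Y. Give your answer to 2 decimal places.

Law of sines: sin Y = y·sin X/x ≈ 0.65162.
Since x ≥ y, only the acute value applies: ∠Y ≈ 40.66°.
Then ∠Z = 180° − ∠X − ∠Y ≈ 21.84°.
Law of sines gives z = x·sin Z/sin X ≈ 114.56.
Median from Y: ½√(2·x² + 2·z² − y²) ≈ 183.88.

m_Y ≈ 183.88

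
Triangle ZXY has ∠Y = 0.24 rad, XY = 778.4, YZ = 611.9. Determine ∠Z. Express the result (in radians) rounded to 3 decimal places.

By the law of cosines, ZX² = XY² + YZ² − 2·XY·YZ·cos Y = 55026, so ZX ≈ 234.58.
Law of cosines again: cos Z = (YZ² + ZX² − XY²)/(2·YZ·ZX) ≈ -0.61468, so ∠Z ≈ 2.233 rad.

∠Z ≈ 2.233 rad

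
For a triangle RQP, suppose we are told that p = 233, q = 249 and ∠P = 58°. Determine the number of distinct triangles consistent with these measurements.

q·sin P = 249·sin(58°) ≈ 211.2.
Since q sin P < p < q (211.2 < 233 < 249), two triangles exist.

2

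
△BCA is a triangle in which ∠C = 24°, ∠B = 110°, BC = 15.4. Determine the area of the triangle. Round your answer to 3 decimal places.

area ≈ 63.005

The third angle is ∠A = 180° − ∠B − ∠C = 46.00°.
Law of sines: CA = BC·sin B/sin A ≈ 20.117.
Law of sines: AB = BC·sin C/sin A ≈ 8.7076.
Area = ½·BC·CA·sin C ≈ 63.005.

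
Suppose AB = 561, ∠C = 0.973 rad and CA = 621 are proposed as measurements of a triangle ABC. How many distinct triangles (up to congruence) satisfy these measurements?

CA·sin C = 621·sin(0.973 rad) ≈ 513.3.
Since CA sin C < AB < CA (513.3 < 561 < 621), two triangles exist.

2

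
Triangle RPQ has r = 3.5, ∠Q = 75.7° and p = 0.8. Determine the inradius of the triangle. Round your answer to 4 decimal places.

0.3527

By the law of cosines, q² = r² + p² − 2·r·p·cos Q = 11.507, so q ≈ 3.3922.
Area = ½·r·p·sin Q ≈ 1.3566.
Semiperimeter s = (3.5+0.8+3.3922)/2 = 3.8461.
Inradius = area/s = 1.3566/3.8461 ≈ 0.35273.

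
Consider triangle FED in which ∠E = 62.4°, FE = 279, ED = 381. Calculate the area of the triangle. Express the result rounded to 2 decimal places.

area ≈ 47101.28

Area = ½·FE·ED·sin E ≈ 47101.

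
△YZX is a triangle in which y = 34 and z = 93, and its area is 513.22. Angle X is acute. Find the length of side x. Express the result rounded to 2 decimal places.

61.83

From area = ½·y·z·sin X, we get sin X = 2·area/(y·z) ≈ 0.32462.
Taking the acute solution, ∠X ≈ 18.94°.
Law of cosines then gives x ≈ 61.834.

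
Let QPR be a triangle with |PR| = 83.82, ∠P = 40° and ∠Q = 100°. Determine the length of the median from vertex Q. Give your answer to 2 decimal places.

The third angle is ∠R = 180° − ∠Q − ∠P = 40.00°.
Law of sines: |RQ| = |PR|·sin P/sin Q ≈ 54.71.
Law of sines: |QP| = |PR|·sin R/sin Q ≈ 54.71.
Median from Q: ½√(2·|RQ|² + 2·|QP|² − |PR|²) ≈ 35.167.

m_Q ≈ 35.17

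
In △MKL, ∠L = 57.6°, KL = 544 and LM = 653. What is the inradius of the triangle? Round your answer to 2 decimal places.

By the law of cosines, MK² = KL² + LM² − 2·KL·LM·cos L = 3.4166e+05, so MK ≈ 584.52.
Area = ½·KL·LM·sin L ≈ 1.4997e+05.
Semiperimeter s = (544+653+584.52)/2 = 890.76.
Inradius = area/s = 1.4997e+05/890.76 ≈ 168.36.

r ≈ 168.36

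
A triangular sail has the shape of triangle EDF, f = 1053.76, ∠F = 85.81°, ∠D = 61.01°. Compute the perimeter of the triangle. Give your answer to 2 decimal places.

The third angle is ∠E = 180° − ∠D − ∠F = 33.18°.
Law of sines: e = f·sin E/sin F ≈ 578.24.
Law of sines: d = f·sin D/sin F ≈ 924.2.
Semiperimeter s = (578.24+924.2+1053.8)/2 = 1278.1.
Perimeter = 578.24 + 924.2 + 1053.8 = 2556.2.

perimeter ≈ 2556.20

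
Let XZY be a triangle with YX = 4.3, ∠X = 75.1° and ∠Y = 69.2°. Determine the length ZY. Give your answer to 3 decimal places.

The third angle is ∠Z = 180° − ∠Y − ∠X = 35.70°.
Law of sines: ZY = YX·sin X/sin Z ≈ 7.121.

7.121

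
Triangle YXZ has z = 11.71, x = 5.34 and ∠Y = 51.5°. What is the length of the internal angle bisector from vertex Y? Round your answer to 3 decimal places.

6.607

By the law of cosines, y² = x² + z² − 2·x·z·cos Y = 87.786, so y ≈ 9.3694.
The bisector from Y has length 2·x·z·cos(∠Y/2)/(x+z) ≈ 6.6067.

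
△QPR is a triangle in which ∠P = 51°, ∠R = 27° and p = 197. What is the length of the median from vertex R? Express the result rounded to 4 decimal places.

The third angle is ∠Q = 180° − ∠P − ∠R = 102.00°.
Law of sines: q = p·sin Q/sin P ≈ 247.95.
Law of sines: r = p·sin R/sin P ≈ 115.08.
Median from R: ½√(2·q² + 2·p² − r²) ≈ 216.41.

216.4108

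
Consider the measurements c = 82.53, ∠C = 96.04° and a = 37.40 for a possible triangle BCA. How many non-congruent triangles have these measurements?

a·sin C = 37.40·sin(96.04°) ≈ 37.19.
Since ∠C is not acute, a triangle exists only if c > a; here c > a, so there is exactly one triangle.

1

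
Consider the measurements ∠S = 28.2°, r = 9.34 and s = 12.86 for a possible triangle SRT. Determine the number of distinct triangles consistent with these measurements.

1

r·sin S = 9.34·sin(28.2°) ≈ 4.414.
Since s ≥ r, exactly one triangle exists.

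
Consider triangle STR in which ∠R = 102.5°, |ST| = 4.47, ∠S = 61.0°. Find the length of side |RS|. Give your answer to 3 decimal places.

The third angle is ∠T = 180° − ∠R − ∠S = 16.50°.
Law of sines: |RS| = |ST|·sin T/sin R ≈ 1.3004.

1.300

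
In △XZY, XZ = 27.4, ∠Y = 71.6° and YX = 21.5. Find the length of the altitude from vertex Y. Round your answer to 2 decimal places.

h_Y ≈ 18.67

Law of sines: sin Z = YX·sin Y/XZ ≈ 0.74456.
Since XZ ≥ YX, only the acute value applies: ∠Z ≈ 48.12°.
Then ∠X = 180° − ∠Y − ∠Z ≈ 60.28°.
Law of sines gives ZY = XZ·sin X/sin Y ≈ 25.078.
Area = ½·XZ·YX·sin X ≈ 255.8.
The altitude from Y has length 2·area/XZ ≈ 18.672.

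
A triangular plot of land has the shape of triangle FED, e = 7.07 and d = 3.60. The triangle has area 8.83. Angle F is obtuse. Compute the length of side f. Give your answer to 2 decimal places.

From area = ½·e·d·sin F, we get sin F = 2·area/(e·d) ≈ 0.69386.
Taking the obtuse solution, ∠F ≈ 136.06°.
Law of cosines then gives f ≈ 9.9801.

9.98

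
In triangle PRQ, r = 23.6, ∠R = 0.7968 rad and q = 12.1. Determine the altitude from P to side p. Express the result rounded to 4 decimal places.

8.6530

Law of sines: sin Q = q·sin R/r ≈ 0.36665.
Since r ≥ q, only the acute value applies: ∠Q ≈ 0.3754 rad.
Then ∠P = π − ∠R − ∠Q ≈ 1.9694 rad.
Law of sines gives p = r·sin P/sin R ≈ 30.414.
Area = ½·r·q·sin P ≈ 131.59.
The altitude from P has length 2·area/p ≈ 8.653.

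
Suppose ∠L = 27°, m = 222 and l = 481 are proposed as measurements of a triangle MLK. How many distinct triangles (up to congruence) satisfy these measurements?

m·sin L = 222·sin(27°) ≈ 100.8.
Since l ≥ m, exactly one triangle exists.

1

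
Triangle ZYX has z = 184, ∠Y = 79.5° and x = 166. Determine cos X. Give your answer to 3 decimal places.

By the law of cosines, y² = x² + z² − 2·x·z·cos Y = 50280, so y ≈ 224.23.
Law of cosines again: cos X = (z² + y² − x²)/(2·z·y) ≈ 0.68567, so ∠X ≈ 46.71°.

cos X ≈ 0.686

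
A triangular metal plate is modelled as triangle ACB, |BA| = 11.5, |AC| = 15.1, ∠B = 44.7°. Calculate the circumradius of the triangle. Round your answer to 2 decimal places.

Law of sines: sin C = |BA|·sin B/|AC| ≈ 0.53570.
Since |AC| ≥ |BA|, only the acute value applies: ∠C ≈ 32.39°.
Then ∠A = 180° − ∠B − ∠C ≈ 102.91°.
Law of sines gives |CB| = |AC|·sin A/sin B ≈ 20.925.
Circumradius = |AC|/(2 sin B) ≈ 10.734.

10.73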